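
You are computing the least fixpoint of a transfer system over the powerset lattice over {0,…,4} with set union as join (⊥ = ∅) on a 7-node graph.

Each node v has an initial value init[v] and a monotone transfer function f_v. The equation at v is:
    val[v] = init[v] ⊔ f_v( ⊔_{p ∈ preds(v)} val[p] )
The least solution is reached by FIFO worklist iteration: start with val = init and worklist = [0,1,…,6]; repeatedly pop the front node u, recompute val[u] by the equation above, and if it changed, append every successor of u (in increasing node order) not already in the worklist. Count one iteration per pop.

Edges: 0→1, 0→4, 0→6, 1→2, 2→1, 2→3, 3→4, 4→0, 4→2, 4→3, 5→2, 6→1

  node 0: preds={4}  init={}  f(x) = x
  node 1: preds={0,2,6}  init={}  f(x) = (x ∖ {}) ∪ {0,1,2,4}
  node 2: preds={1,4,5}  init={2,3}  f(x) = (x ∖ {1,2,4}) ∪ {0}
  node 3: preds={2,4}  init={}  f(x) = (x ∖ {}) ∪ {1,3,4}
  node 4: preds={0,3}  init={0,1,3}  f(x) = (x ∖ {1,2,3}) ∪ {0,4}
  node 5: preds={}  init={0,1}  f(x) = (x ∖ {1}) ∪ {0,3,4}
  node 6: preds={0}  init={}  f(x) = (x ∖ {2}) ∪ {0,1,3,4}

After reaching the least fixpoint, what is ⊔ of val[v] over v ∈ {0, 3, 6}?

{0,1,2,3,4}

Iteration log — 14 steps:
  step 1. node 0  ⊔preds={0,1,3}  new={0,1,3}  old={}  +wl: 
  step 2. node 1  ⊔preds={0,1,2,3}  new={0,1,2,3,4}  old={}  +wl: 
  step 3. node 2  ⊔preds={0,1,2,3,4}  new={0,2,3}  old={2,3}  +wl: 1
  step 4. node 3  ⊔preds={0,1,2,3}  new={0,1,2,3,4}  old={}  +wl: 
  step 5. node 4  ⊔preds={0,1,2,3,4}  new={0,1,3,4}  old={0,1,3}  +wl: 0,2,3
  step 6. node 5  ⊔preds={}  new={0,1,3,4}  old={0,1}  +wl: 
  step 7. node 6  ⊔preds={0,1,3}  new={0,1,3,4}  old={}  +wl: 
  step 8. node 1  ⊔preds={0,1,2,3,4}  new={0,1,2,3,4}  stable
  step 9. node 0  ⊔preds={0,1,3,4}  new={0,1,3,4}  old={0,1,3}  +wl: 1,4,6
  step 10. node 2  ⊔preds={0,1,2,3,4}  new={0,2,3}  stable
  step 11. node 3  ⊔preds={0,1,2,3,4}  new={0,1,2,3,4}  stable
  step 12. node 1  ⊔preds={0,1,2,3,4}  new={0,1,2,3,4}  stable
  step 13. node 4  ⊔preds={0,1,2,3,4}  new={0,1,3,4}  stable
  step 14. node 6  ⊔preds={0,1,3,4}  new={0,1,3,4}  stable

Least fixpoint reached:
  node 0: {0,1,3,4}
  node 1: {0,1,2,3,4}
  node 2: {0,2,3}
  node 3: {0,1,2,3,4}
  node 4: {0,1,3,4}
  node 5: {0,1,3,4}
  node 6: {0,1,3,4}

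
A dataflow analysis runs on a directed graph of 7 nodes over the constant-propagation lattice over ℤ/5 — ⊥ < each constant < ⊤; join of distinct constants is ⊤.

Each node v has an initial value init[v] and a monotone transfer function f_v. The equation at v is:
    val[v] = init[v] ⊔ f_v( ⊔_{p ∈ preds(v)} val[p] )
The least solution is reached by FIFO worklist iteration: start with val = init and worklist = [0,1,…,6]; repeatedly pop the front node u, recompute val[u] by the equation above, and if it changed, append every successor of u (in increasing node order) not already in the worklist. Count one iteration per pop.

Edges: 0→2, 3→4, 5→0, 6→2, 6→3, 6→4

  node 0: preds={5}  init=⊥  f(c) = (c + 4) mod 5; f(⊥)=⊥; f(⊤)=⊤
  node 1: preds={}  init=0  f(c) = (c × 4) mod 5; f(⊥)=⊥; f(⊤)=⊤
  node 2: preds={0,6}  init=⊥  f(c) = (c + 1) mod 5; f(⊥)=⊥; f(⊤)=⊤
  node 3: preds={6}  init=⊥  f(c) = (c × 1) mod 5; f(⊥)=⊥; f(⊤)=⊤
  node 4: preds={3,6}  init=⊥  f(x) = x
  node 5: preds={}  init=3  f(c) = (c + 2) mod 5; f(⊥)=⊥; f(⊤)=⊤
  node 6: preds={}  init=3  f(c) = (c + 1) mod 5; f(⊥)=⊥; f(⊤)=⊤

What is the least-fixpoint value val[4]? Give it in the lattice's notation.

Worklist (7 pops):
  #1 pop 0: in=3 → 2 (was ⊥); enqueue []
  #2 pop 1: in=⊥ → 0 (no change)
  #3 pop 2: in=⊤ → ⊤ (was ⊥); enqueue []
  #4 pop 3: in=3 → 3 (was ⊥); enqueue []
  #5 pop 4: in=3 → 3 (was ⊥); enqueue []
  #6 pop 5: in=⊥ → 3 (no change)
  #7 pop 6: in=⊥ → 3 (no change)

Fixpoint:
  val[0] = 2
  val[1] = 0
  val[2] = ⊤
  val[3] = 3
  val[4] = 3
  val[5] = 3
  val[6] = 3

3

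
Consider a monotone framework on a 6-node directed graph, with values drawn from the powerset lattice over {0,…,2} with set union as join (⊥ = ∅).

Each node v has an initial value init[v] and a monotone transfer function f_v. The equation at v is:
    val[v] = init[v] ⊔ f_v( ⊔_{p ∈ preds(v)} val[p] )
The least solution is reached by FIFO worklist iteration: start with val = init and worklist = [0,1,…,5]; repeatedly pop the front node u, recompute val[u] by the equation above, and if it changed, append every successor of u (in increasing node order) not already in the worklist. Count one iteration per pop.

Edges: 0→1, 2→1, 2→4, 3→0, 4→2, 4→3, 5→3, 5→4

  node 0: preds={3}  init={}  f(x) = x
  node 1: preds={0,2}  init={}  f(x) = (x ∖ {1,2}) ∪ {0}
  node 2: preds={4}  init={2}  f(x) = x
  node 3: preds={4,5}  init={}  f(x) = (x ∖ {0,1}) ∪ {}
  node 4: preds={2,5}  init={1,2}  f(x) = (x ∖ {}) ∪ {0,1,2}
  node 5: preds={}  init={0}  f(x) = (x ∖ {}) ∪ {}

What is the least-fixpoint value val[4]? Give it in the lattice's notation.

Trace (12 dequeues):
  [1] u=0 | in {} | out {} | ==
  [2] u=1 | in {2} | out {0} | prev {} | push {}
  [3] u=2 | in {1,2} | out {1,2} | prev {2} | push {1}
  [4] u=3 | in {0,1,2} | out {2} | prev {} | push {0}
  [5] u=4 | in {0,1,2} | out {0,1,2} | prev {1,2} | push {2,3}
  [6] u=5 | in {} | out {0} | ==
  [7] u=1 | in {1,2} | out {0} | ==
  [8] u=0 | in {2} | out {2} | prev {} | push {1}
  [9] u=2 | in {0,1,2} | out {0,1,2} | prev {1,2} | push {4}
  [10] u=3 | in {0,1,2} | out {2} | ==
  [11] u=1 | in {0,1,2} | out {0} | ==
  [12] u=4 | in {0,1,2} | out {0,1,2} | ==

Converged values:
  [0] {2}
  [1] {0}
  [2] {0,1,2}
  [3] {2}
  [4] {0,1,2}
  [5] {0}

{0,1,2}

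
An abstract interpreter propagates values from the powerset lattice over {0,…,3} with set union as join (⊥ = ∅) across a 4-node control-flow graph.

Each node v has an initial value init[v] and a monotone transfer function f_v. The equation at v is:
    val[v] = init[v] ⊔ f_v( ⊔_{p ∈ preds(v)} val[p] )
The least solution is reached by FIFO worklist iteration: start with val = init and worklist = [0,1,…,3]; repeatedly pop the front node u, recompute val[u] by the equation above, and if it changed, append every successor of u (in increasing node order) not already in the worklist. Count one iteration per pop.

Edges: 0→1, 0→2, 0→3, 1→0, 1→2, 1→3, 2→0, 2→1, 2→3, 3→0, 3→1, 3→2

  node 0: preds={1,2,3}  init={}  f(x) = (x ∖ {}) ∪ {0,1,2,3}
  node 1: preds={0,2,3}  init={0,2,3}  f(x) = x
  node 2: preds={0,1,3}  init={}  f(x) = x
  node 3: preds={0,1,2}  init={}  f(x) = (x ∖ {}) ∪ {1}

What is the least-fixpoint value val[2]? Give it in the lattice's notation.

Trace (7 dequeues):
  [1] u=0 | in {0,2,3} | out {0,1,2,3} | prev {} | push {}
  [2] u=1 | in {0,1,2,3} | out {0,1,2,3} | prev {0,2,3} | push {0}
  [3] u=2 | in {0,1,2,3} | out {0,1,2,3} | prev {} | push {1}
  [4] u=3 | in {0,1,2,3} | out {0,1,2,3} | prev {} | push {2}
  [5] u=0 | in {0,1,2,3} | out {0,1,2,3} | ==
  [6] u=1 | in {0,1,2,3} | out {0,1,2,3} | ==
  [7] u=2 | in {0,1,2,3} | out {0,1,2,3} | ==

Converged values:
  [0] {0,1,2,3}
  [1] {0,1,2,3}
  [2] {0,1,2,3}
  [3] {0,1,2,3}

{0,1,2,3}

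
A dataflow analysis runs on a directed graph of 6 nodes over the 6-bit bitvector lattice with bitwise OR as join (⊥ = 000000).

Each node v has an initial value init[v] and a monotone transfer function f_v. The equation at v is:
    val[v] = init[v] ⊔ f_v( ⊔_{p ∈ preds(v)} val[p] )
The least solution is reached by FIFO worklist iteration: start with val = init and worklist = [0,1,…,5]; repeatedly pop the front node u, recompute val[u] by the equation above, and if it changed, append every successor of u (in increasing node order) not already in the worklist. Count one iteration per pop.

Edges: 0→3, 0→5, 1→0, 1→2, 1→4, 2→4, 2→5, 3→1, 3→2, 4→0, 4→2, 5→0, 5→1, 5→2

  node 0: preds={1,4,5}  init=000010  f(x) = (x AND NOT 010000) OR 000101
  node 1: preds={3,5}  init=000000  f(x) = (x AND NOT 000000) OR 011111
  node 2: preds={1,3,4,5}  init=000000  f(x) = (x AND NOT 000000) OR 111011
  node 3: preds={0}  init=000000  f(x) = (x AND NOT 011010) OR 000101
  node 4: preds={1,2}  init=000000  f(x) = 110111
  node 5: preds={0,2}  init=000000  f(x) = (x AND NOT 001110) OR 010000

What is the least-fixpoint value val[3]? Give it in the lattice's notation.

Trace (15 dequeues):
  [1] u=0 | in 000000 | out 000111 | prev 000010 | push {}
  [2] u=1 | in 000000 | out 011111 | prev 000000 | push {0}
  [3] u=2 | in 011111 | out 111111 | prev 000000 | push {}
  [4] u=3 | in 000111 | out 000101 | prev 000000 | push {1,2}
  [5] u=4 | in 111111 | out 110111 | prev 000000 | push {}
  [6] u=5 | in 111111 | out 110001 | prev 000000 | push {}
  [7] u=0 | in 111111 | out 101111 | prev 000111 | push {3,5}
  [8] u=1 | in 110101 | out 111111 | prev 011111 | push {0,4}
  [9] u=2 | in 111111 | out 111111 | ==
  [10] u=3 | in 101111 | out 100101 | prev 000101 | push {1,2}
  [11] u=5 | in 111111 | out 110001 | ==
  [12] u=0 | in 111111 | out 101111 | ==
  [13] u=4 | in 111111 | out 110111 | ==
  [14] u=1 | in 110101 | out 111111 | ==
  [15] u=2 | in 111111 | out 111111 | ==

Converged values:
  [0] 101111
  [1] 111111
  [2] 111111
  [3] 100101
  [4] 110111
  [5] 110001

100101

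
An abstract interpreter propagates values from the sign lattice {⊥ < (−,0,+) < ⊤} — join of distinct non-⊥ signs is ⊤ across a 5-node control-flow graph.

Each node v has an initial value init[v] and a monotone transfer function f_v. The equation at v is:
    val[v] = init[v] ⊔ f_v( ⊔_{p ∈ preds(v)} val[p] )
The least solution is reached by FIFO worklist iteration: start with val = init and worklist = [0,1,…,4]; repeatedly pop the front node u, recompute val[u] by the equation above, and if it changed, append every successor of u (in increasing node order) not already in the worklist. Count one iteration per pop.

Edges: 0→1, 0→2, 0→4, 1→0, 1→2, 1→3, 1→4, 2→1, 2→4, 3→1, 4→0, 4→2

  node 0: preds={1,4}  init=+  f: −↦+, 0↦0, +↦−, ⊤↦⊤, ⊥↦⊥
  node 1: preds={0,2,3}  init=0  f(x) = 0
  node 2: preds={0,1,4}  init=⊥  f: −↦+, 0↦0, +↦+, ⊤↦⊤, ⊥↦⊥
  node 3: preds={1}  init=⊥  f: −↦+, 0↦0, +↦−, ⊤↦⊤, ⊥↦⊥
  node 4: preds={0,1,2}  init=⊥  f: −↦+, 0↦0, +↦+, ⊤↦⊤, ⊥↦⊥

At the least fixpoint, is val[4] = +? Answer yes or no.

Trace (8 dequeues):
  [1] u=0 | in 0 | out ⊤ | prev + | push {}
  [2] u=1 | in ⊤ | out 0 | ==
  [3] u=2 | in ⊤ | out ⊤ | prev ⊥ | push {1}
  [4] u=3 | in 0 | out 0 | prev ⊥ | push {}
  [5] u=4 | in ⊤ | out ⊤ | prev ⊥ | push {0,2}
  [6] u=1 | in ⊤ | out 0 | ==
  [7] u=0 | in ⊤ | out ⊤ | ==
  [8] u=2 | in ⊤ | out ⊤ | ==

Converged values:
  [0] ⊤
  [1] 0
  [2] ⊤
  [3] 0
  [4] ⊤

no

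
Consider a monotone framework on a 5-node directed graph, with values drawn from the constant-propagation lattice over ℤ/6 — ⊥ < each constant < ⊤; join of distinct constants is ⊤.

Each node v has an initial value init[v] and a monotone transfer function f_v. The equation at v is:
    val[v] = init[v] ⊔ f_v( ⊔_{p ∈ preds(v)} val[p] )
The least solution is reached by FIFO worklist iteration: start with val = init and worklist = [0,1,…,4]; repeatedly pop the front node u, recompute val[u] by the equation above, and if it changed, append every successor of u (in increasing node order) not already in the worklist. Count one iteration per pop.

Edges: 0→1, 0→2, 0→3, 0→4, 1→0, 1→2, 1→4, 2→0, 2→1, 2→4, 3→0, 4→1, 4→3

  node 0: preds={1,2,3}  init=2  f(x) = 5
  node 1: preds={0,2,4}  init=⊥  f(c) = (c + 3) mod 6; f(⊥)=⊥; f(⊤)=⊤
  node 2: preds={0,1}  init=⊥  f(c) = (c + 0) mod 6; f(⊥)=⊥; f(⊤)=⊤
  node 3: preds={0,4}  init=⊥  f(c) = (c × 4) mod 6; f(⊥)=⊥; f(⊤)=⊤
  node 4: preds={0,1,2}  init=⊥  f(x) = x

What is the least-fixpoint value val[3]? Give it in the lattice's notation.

⊤

Worklist (8 pops):
  #1 pop 0: in=⊥ → ⊤ (was 2); enqueue []
  #2 pop 1: in=⊤ → ⊤ (was ⊥); enqueue [0]
  #3 pop 2: in=⊤ → ⊤ (was ⊥); enqueue [1]
  #4 pop 3: in=⊤ → ⊤ (was ⊥); enqueue []
  #5 pop 4: in=⊤ → ⊤ (was ⊥); enqueue [3]
  #6 pop 0: in=⊤ → ⊤ (no change)
  #7 pop 1: in=⊤ → ⊤ (no change)
  #8 pop 3: in=⊤ → ⊤ (no change)

Fixpoint:
  val[0] = ⊤
  val[1] = ⊤
  val[2] = ⊤
  val[3] = ⊤
  val[4] = ⊤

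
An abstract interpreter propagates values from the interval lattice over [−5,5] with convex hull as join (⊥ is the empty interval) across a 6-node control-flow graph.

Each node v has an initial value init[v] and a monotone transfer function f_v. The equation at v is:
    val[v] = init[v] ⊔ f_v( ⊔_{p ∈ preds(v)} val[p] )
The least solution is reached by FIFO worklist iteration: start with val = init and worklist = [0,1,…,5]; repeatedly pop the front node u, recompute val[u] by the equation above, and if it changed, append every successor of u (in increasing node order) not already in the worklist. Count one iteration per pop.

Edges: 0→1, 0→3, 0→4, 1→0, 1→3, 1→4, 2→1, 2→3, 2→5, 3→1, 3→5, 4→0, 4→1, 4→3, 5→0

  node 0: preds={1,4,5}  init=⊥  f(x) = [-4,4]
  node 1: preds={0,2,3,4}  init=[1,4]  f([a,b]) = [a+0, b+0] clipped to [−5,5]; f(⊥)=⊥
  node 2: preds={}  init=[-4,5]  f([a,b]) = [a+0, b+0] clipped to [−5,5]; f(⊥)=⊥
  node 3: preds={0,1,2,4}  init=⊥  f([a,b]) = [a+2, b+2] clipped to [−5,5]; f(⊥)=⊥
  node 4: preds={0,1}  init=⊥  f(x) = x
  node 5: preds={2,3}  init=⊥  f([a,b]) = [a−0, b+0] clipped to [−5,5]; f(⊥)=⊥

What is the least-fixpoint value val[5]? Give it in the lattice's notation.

[-4,5]

Iteration log — 9 steps:
  step 1. node 0  ⊔preds=[1,4]  new=[-4,4]  old=⊥  +wl: 
  step 2. node 1  ⊔preds=[-4,5]  new=[-4,5]  old=[1,4]  +wl: 0
  step 3. node 2  ⊔preds=⊥  new=[-4,5]  stable
  step 4. node 3  ⊔preds=[-4,5]  new=[-2,5]  old=⊥  +wl: 1
  step 5. node 4  ⊔preds=[-4,5]  new=[-4,5]  old=⊥  +wl: 3
  step 6. node 5  ⊔preds=[-4,5]  new=[-4,5]  old=⊥  +wl: 
  step 7. node 0  ⊔preds=[-4,5]  new=[-4,4]  stable
  step 8. node 1  ⊔preds=[-4,5]  new=[-4,5]  stable
  step 9. node 3  ⊔preds=[-4,5]  new=[-2,5]  stable

Least fixpoint reached:
  node 0: [-4,4]
  node 1: [-4,5]
  node 2: [-4,5]
  node 3: [-2,5]
  node 4: [-4,5]
  node 5: [-4,5]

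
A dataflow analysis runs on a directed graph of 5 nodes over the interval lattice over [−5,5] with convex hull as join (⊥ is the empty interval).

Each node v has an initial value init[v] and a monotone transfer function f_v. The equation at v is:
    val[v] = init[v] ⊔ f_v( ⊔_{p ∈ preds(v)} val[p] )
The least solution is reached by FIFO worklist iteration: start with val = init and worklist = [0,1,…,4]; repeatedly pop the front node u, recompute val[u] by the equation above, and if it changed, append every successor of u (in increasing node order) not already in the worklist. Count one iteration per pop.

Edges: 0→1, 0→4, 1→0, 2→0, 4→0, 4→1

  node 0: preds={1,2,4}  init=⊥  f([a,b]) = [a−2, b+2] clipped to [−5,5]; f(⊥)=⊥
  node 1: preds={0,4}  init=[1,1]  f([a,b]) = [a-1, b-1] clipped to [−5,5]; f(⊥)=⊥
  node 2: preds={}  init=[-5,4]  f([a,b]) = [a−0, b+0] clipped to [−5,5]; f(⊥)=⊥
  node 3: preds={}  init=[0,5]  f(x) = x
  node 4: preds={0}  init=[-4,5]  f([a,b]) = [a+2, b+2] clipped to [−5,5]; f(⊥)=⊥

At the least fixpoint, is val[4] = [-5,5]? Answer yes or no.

no

Worklist (6 pops):
  #1 pop 0: in=[-5,5] → [-5,5] (was ⊥); enqueue []
  #2 pop 1: in=[-5,5] → [-5,4] (was [1,1]); enqueue [0]
  #3 pop 2: in=⊥ → [-5,4] (no change)
  #4 pop 3: in=⊥ → [0,5] (no change)
  #5 pop 4: in=[-5,5] → [-4,5] (no change)
  #6 pop 0: in=[-5,5] → [-5,5] (no change)

Fixpoint:
  val[0] = [-5,5]
  val[1] = [-5,4]
  val[2] = [-5,4]
  val[3] = [0,5]
  val[4] = [-4,5]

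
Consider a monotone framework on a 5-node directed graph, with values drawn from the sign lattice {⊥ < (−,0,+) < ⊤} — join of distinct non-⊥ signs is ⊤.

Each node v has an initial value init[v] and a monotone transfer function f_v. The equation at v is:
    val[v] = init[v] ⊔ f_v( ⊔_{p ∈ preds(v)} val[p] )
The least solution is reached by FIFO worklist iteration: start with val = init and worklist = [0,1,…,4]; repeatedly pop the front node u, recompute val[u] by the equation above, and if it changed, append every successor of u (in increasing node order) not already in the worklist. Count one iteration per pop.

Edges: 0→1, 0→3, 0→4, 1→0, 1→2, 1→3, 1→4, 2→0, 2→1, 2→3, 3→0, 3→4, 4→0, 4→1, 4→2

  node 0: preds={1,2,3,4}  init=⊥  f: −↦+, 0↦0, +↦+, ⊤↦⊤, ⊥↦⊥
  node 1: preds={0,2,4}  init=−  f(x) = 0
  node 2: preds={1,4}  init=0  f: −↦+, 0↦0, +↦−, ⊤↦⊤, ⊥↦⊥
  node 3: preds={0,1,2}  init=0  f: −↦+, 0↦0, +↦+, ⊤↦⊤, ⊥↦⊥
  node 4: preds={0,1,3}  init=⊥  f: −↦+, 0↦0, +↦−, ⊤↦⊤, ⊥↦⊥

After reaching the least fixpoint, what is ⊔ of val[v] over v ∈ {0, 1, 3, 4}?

⊤

Trace (8 dequeues):
  [1] u=0 | in ⊤ | out ⊤ | prev ⊥ | push {}
  [2] u=1 | in ⊤ | out ⊤ | prev − | push {0}
  [3] u=2 | in ⊤ | out ⊤ | prev 0 | push {1}
  [4] u=3 | in ⊤ | out ⊤ | prev 0 | push {}
  [5] u=4 | in ⊤ | out ⊤ | prev ⊥ | push {2}
  [6] u=0 | in ⊤ | out ⊤ | ==
  [7] u=1 | in ⊤ | out ⊤ | ==
  [8] u=2 | in ⊤ | out ⊤ | ==

Converged values:
  [0] ⊤
  [1] ⊤
  [2] ⊤
  [3] ⊤
  [4] ⊤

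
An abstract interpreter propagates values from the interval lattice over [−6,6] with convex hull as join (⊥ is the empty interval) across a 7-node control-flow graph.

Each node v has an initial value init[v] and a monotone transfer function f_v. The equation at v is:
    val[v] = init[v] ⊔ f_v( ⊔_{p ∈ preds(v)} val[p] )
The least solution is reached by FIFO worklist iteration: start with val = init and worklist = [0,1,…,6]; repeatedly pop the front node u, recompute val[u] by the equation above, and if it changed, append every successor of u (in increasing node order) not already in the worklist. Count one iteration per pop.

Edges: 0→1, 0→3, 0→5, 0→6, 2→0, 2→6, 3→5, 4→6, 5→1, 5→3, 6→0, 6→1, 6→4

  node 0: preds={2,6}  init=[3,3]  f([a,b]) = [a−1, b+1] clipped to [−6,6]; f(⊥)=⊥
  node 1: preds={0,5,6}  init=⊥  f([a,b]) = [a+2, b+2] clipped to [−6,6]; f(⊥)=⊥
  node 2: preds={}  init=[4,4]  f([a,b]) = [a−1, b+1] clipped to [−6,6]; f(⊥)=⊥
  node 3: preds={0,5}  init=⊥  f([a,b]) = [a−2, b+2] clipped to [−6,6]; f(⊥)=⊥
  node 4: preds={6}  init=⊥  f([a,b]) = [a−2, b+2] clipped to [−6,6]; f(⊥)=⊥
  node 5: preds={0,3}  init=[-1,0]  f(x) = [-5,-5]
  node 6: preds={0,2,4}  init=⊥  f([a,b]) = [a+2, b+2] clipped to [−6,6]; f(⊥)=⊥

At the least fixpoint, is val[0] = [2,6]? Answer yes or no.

Iteration log — 15 steps:
  step 1. node 0  ⊔preds=[4,4]  new=[3,5]  old=[3,3]  +wl: 
  step 2. node 1  ⊔preds=[-1,5]  new=[1,6]  old=⊥  +wl: 
  step 3. node 2  ⊔preds=⊥  new=[4,4]  stable
  step 4. node 3  ⊔preds=[-1,5]  new=[-3,6]  old=⊥  +wl: 
  step 5. node 4  ⊔preds=⊥  new=⊥  stable
  step 6. node 5  ⊔preds=[-3,6]  new=[-5,0]  old=[-1,0]  +wl: 1,3
  step 7. node 6  ⊔preds=[3,5]  new=[5,6]  old=⊥  +wl: 0,4
  step 8. node 1  ⊔preds=[-5,6]  new=[-3,6]  old=[1,6]  +wl: 
  step 9. node 3  ⊔preds=[-5,5]  new=[-6,6]  old=[-3,6]  +wl: 5
  step 10. node 0  ⊔preds=[4,6]  new=[3,6]  old=[3,5]  +wl: 1,3,6
  step 11. node 4  ⊔preds=[5,6]  new=[3,6]  old=⊥  +wl: 
  step 12. node 5  ⊔preds=[-6,6]  new=[-5,0]  stable
  step 13. node 1  ⊔preds=[-5,6]  new=[-3,6]  stable
  step 14. node 3  ⊔preds=[-5,6]  new=[-6,6]  stable
  step 15. node 6  ⊔preds=[3,6]  new=[5,6]  stable

Least fixpoint reached:
  node 0: [3,6]
  node 1: [-3,6]
  node 2: [4,4]
  node 3: [-6,6]
  node 4: [3,6]
  node 5: [-5,0]
  node 6: [5,6]

no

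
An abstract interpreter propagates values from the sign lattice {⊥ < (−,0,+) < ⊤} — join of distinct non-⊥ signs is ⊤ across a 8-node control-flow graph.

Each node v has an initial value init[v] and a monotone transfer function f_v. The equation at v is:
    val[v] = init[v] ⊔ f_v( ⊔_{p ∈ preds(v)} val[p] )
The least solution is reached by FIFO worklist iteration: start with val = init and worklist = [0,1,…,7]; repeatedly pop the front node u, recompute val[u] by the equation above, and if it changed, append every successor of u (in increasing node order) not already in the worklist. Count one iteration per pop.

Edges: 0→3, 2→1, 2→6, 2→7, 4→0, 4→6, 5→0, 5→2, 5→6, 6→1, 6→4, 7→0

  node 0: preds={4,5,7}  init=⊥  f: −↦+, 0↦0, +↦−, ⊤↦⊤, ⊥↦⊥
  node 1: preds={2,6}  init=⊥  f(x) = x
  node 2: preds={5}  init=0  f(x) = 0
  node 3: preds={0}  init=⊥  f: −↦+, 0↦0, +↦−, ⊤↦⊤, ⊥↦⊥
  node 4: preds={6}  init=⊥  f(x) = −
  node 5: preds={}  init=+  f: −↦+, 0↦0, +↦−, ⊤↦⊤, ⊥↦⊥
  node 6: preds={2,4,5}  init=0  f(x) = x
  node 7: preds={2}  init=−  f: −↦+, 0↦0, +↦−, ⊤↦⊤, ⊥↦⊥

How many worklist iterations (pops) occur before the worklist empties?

Worklist (11 pops):
  #1 pop 0: in=⊤ → ⊤ (was ⊥); enqueue []
  #2 pop 1: in=0 → 0 (was ⊥); enqueue []
  #3 pop 2: in=+ → 0 (no change)
  #4 pop 3: in=⊤ → ⊤ (was ⊥); enqueue []
  #5 pop 4: in=0 → − (was ⊥); enqueue [0]
  #6 pop 5: in=⊥ → + (no change)
  #7 pop 6: in=⊤ → ⊤ (was 0); enqueue [1,4]
  #8 pop 7: in=0 → ⊤ (was −); enqueue []
  #9 pop 0: in=⊤ → ⊤ (no change)
  #10 pop 1: in=⊤ → ⊤ (was 0); enqueue []
  #11 pop 4: in=⊤ → − (no change)

Fixpoint:
  val[0] = ⊤
  val[1] = ⊤
  val[2] = 0
  val[3] = ⊤
  val[4] = −
  val[5] = +
  val[6] = ⊤
  val[7] = ⊤

11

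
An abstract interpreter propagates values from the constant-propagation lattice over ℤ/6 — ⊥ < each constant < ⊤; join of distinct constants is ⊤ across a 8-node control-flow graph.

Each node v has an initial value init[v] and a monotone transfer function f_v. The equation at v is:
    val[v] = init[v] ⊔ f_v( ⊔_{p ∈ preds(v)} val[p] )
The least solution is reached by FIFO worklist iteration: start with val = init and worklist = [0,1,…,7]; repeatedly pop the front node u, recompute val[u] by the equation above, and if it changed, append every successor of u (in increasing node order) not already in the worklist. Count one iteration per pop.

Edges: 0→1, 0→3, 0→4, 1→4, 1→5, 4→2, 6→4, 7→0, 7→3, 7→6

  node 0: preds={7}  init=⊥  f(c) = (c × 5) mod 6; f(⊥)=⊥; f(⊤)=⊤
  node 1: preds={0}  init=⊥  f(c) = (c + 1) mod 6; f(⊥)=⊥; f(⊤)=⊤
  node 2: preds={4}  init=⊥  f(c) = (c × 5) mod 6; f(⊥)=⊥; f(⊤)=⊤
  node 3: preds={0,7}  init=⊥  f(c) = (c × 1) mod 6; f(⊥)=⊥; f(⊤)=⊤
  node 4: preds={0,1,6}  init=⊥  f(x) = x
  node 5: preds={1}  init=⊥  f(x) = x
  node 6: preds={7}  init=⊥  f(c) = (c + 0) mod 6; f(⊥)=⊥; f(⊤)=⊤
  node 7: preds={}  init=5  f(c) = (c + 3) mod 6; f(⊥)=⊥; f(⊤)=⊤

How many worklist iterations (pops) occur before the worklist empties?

Iteration log — 10 steps:
  step 1. node 0  ⊔preds=5  new=1  old=⊥  +wl: 
  step 2. node 1  ⊔preds=1  new=2  old=⊥  +wl: 
  step 3. node 2  ⊔preds=⊥  new=⊥  stable
  step 4. node 3  ⊔preds=⊤  new=⊤  old=⊥  +wl: 
  step 5. node 4  ⊔preds=⊤  new=⊤  old=⊥  +wl: 2
  step 6. node 5  ⊔preds=2  new=2  old=⊥  +wl: 
  step 7. node 6  ⊔preds=5  new=5  old=⊥  +wl: 4
  step 8. node 7  ⊔preds=⊥  new=5  stable
  step 9. node 2  ⊔preds=⊤  new=⊤  old=⊥  +wl: 
  step 10. node 4  ⊔preds=⊤  new=⊤  stable

Least fixpoint reached:
  node 0: 1
  node 1: 2
  node 2: ⊤
  node 3: ⊤
  node 4: ⊤
  node 5: 2
  node 6: 5
  node 7: 5

10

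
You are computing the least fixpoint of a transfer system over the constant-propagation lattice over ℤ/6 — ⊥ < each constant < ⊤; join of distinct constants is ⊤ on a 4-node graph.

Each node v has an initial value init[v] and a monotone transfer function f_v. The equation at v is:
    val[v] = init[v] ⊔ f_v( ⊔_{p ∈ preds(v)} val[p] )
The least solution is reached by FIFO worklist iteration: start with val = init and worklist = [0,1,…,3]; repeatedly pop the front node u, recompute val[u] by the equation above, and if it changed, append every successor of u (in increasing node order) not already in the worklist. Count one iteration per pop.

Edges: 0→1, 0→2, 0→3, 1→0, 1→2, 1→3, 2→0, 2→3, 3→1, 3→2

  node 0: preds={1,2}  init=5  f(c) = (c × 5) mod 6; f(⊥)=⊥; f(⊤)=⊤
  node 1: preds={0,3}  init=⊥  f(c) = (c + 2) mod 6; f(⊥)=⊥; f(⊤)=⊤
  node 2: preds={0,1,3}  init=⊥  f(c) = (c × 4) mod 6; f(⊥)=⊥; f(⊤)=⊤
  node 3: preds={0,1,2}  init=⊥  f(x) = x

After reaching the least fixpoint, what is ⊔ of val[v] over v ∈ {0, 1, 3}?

Iteration log — 9 steps:
  step 1. node 0  ⊔preds=⊥  new=5  stable
  step 2. node 1  ⊔preds=5  new=1  old=⊥  +wl: 0
  step 3. node 2  ⊔preds=⊤  new=⊤  old=⊥  +wl: 
  step 4. node 3  ⊔preds=⊤  new=⊤  old=⊥  +wl: 1,2
  step 5. node 0  ⊔preds=⊤  new=⊤  old=5  +wl: 3
  step 6. node 1  ⊔preds=⊤  new=⊤  old=1  +wl: 0
  step 7. node 2  ⊔preds=⊤  new=⊤  stable
  step 8. node 3  ⊔preds=⊤  new=⊤  stable
  step 9. node 0  ⊔preds=⊤  new=⊤  stable

Least fixpoint reached:
  node 0: ⊤
  node 1: ⊤
  node 2: ⊤
  node 3: ⊤

⊤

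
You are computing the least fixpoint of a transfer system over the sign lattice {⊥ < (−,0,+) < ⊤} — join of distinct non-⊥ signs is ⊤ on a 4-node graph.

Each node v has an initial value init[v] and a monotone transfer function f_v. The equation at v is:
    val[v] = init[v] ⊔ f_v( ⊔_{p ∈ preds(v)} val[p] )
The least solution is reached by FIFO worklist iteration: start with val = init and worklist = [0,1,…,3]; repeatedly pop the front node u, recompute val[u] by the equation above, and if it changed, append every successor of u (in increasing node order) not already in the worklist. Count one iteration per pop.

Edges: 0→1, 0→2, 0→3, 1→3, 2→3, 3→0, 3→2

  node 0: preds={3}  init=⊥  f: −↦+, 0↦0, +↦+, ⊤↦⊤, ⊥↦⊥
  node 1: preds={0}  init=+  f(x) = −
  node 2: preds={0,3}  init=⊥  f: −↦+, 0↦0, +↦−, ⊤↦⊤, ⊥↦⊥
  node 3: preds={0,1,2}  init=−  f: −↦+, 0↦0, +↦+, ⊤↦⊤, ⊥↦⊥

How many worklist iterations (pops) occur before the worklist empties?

Worklist (8 pops):
  #1 pop 0: in=− → + (was ⊥); enqueue []
  #2 pop 1: in=+ → ⊤ (was +); enqueue []
  #3 pop 2: in=⊤ → ⊤ (was ⊥); enqueue []
  #4 pop 3: in=⊤ → ⊤ (was −); enqueue [0,2]
  #5 pop 0: in=⊤ → ⊤ (was +); enqueue [1,3]
  #6 pop 2: in=⊤ → ⊤ (no change)
  #7 pop 1: in=⊤ → ⊤ (no change)
  #8 pop 3: in=⊤ → ⊤ (no change)

Fixpoint:
  val[0] = ⊤
  val[1] = ⊤
  val[2] = ⊤
  val[3] = ⊤

8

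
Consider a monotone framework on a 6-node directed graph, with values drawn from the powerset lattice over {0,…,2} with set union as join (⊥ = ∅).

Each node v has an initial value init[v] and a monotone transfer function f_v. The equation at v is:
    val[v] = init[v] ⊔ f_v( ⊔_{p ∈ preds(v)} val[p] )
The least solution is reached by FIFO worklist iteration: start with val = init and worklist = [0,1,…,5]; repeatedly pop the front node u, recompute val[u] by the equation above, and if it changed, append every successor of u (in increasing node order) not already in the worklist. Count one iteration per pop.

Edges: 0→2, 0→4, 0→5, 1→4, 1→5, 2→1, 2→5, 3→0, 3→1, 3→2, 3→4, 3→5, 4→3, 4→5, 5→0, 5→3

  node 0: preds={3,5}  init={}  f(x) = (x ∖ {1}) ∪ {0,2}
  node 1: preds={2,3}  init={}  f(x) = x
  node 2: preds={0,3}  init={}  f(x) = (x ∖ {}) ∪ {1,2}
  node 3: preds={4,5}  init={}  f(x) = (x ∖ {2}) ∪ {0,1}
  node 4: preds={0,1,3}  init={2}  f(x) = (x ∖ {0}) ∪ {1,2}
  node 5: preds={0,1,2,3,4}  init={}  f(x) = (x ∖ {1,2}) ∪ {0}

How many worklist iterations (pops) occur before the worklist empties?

12

Worklist (12 pops):
  #1 pop 0: in={} → {0,2} (was {}); enqueue []
  #2 pop 1: in={} → {} (no change)
  #3 pop 2: in={0,2} → {0,1,2} (was {}); enqueue [1]
  #4 pop 3: in={2} → {0,1} (was {}); enqueue [0,2]
  #5 pop 4: in={0,1,2} → {1,2} (was {2}); enqueue [3]
  #6 pop 5: in={0,1,2} → {0} (was {}); enqueue []
  #7 pop 1: in={0,1,2} → {0,1,2} (was {}); enqueue [4,5]
  #8 pop 0: in={0,1} → {0,2} (no change)
  #9 pop 2: in={0,1,2} → {0,1,2} (no change)
  #10 pop 3: in={0,1,2} → {0,1} (no change)
  #11 pop 4: in={0,1,2} → {1,2} (no change)
  #12 pop 5: in={0,1,2} → {0} (no change)

Fixpoint:
  val[0] = {0,2}
  val[1] = {0,1,2}
  val[2] = {0,1,2}
  val[3] = {0,1}
  val[4] = {1,2}
  val[5] = {0}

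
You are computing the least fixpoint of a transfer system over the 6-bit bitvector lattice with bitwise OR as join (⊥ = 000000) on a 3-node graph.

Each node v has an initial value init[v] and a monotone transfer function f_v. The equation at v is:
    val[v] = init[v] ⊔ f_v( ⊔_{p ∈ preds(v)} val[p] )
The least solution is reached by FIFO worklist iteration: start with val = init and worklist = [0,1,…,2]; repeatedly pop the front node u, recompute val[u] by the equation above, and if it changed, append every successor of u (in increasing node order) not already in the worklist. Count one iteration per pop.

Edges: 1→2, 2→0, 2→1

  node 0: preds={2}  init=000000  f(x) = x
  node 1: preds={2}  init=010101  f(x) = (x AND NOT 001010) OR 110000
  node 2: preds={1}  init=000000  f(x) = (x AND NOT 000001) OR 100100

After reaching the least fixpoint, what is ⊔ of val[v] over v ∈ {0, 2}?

110100

Trace (5 dequeues):
  [1] u=0 | in 000000 | out 000000 | ==
  [2] u=1 | in 000000 | out 110101 | prev 010101 | push {}
  [3] u=2 | in 110101 | out 110100 | prev 000000 | push {0,1}
  [4] u=0 | in 110100 | out 110100 | prev 000000 | push {}
  [5] u=1 | in 110100 | out 110101 | ==

Converged values:
  [0] 110100
  [1] 110101
  [2] 110100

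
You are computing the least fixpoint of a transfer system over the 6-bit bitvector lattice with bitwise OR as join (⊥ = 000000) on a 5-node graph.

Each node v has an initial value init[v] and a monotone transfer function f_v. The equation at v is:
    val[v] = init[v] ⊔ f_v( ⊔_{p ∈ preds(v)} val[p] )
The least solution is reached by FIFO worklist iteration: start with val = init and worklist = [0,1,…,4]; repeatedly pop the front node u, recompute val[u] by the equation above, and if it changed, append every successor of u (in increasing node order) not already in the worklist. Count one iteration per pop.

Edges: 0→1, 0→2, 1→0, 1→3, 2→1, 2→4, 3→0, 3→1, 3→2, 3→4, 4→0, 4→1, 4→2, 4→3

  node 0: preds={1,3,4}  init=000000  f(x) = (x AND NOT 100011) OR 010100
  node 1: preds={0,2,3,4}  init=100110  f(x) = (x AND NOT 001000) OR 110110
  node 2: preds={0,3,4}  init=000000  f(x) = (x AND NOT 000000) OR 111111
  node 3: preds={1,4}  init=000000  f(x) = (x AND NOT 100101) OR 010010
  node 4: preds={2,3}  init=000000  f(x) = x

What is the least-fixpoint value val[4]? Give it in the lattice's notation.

111111

Worklist (13 pops):
  #1 pop 0: in=100110 → 010100 (was 000000); enqueue []
  #2 pop 1: in=010100 → 110110 (was 100110); enqueue [0]
  #3 pop 2: in=010100 → 111111 (was 000000); enqueue [1]
  #4 pop 3: in=110110 → 010010 (was 000000); enqueue [2]
  #5 pop 4: in=111111 → 111111 (was 000000); enqueue [3]
  #6 pop 0: in=111111 → 011100 (was 010100); enqueue []
  #7 pop 1: in=111111 → 110111 (was 110110); enqueue [0]
  #8 pop 2: in=111111 → 111111 (no change)
  #9 pop 3: in=111111 → 011010 (was 010010); enqueue [1,2,4]
  #10 pop 0: in=111111 → 011100 (no change)
  #11 pop 1: in=111111 → 110111 (no change)
  #12 pop 2: in=111111 → 111111 (no change)
  #13 pop 4: in=111111 → 111111 (no change)

Fixpoint:
  val[0] = 011100
  val[1] = 110111
  val[2] = 111111
  val[3] = 011010
  val[4] = 111111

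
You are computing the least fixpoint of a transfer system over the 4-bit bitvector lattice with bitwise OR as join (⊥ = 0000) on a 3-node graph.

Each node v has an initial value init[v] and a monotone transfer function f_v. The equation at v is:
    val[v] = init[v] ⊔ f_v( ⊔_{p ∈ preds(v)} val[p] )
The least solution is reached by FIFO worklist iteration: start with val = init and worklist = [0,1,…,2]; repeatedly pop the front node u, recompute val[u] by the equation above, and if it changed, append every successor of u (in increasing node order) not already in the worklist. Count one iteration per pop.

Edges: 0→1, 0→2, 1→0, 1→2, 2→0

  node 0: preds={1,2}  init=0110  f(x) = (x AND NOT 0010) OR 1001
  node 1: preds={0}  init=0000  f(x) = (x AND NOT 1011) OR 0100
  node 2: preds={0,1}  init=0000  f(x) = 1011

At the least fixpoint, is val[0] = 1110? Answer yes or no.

Worklist (4 pops):
  #1 pop 0: in=0000 → 1111 (was 0110); enqueue []
  #2 pop 1: in=1111 → 0100 (was 0000); enqueue [0]
  #3 pop 2: in=1111 → 1011 (was 0000); enqueue []
  #4 pop 0: in=1111 → 1111 (no change)

Fixpoint:
  val[0] = 1111
  val[1] = 0100
  val[2] = 1011

no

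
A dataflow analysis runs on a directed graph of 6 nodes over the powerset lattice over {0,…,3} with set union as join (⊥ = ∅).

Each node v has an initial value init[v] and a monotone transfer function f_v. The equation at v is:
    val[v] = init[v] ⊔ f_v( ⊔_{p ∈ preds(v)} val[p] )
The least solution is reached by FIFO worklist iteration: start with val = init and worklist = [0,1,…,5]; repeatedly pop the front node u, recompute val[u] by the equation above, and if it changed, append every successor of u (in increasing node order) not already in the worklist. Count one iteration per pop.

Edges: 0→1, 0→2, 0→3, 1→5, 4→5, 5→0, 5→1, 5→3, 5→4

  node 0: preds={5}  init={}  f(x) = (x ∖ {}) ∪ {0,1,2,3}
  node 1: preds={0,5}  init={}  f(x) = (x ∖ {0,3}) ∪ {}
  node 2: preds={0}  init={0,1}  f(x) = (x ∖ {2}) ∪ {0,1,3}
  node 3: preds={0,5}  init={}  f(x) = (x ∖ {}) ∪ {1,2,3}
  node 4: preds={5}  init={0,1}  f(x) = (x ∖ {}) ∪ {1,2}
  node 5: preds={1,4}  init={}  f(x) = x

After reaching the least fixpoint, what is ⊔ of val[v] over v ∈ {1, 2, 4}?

Iteration log — 10 steps:
  step 1. node 0  ⊔preds={}  new={0,1,2,3}  old={}  +wl: 
  step 2. node 1  ⊔preds={0,1,2,3}  new={1,2}  old={}  +wl: 
  step 3. node 2  ⊔preds={0,1,2,3}  new={0,1,3}  old={0,1}  +wl: 
  step 4. node 3  ⊔preds={0,1,2,3}  new={0,1,2,3}  old={}  +wl: 
  step 5. node 4  ⊔preds={}  new={0,1,2}  old={0,1}  +wl: 
  step 6. node 5  ⊔preds={0,1,2}  new={0,1,2}  old={}  +wl: 0,1,3,4
  step 7. node 0  ⊔preds={0,1,2}  new={0,1,2,3}  stable
  step 8. node 1  ⊔preds={0,1,2,3}  new={1,2}  stable
  step 9. node 3  ⊔preds={0,1,2,3}  new={0,1,2,3}  stable
  step 10. node 4  ⊔preds={0,1,2}  new={0,1,2}  stable

Least fixpoint reached:
  node 0: {0,1,2,3}
  node 1: {1,2}
  node 2: {0,1,3}
  node 3: {0,1,2,3}
  node 4: {0,1,2}
  node 5: {0,1,2}

{0,1,2,3}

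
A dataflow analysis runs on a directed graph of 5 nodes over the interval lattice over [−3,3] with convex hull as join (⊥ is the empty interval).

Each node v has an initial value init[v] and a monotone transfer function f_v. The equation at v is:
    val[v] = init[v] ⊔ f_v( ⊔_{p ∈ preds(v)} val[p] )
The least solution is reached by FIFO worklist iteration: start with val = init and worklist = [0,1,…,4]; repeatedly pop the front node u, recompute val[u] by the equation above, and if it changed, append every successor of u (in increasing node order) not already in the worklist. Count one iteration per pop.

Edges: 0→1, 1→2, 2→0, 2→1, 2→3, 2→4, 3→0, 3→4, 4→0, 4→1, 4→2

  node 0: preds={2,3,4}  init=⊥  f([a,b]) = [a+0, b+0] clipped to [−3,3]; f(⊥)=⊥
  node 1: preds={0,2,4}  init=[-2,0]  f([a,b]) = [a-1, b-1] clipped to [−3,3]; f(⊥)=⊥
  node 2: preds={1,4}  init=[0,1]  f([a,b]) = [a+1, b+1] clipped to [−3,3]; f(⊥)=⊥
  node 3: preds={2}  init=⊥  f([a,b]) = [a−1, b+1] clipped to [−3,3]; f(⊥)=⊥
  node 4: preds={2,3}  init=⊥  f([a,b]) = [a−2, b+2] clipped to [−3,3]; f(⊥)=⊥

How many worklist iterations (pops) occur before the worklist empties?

Worklist (13 pops):
  #1 pop 0: in=[0,1] → [0,1] (was ⊥); enqueue []
  #2 pop 1: in=[0,1] → [-2,0] (no change)
  #3 pop 2: in=[-2,0] → [-1,1] (was [0,1]); enqueue [0,1]
  #4 pop 3: in=[-1,1] → [-2,2] (was ⊥); enqueue []
  #5 pop 4: in=[-2,2] → [-3,3] (was ⊥); enqueue [2]
  #6 pop 0: in=[-3,3] → [-3,3] (was [0,1]); enqueue []
  #7 pop 1: in=[-3,3] → [-3,2] (was [-2,0]); enqueue []
  #8 pop 2: in=[-3,3] → [-2,3] (was [-1,1]); enqueue [0,1,3,4]
  #9 pop 0: in=[-3,3] → [-3,3] (no change)
  #10 pop 1: in=[-3,3] → [-3,2] (no change)
  #11 pop 3: in=[-2,3] → [-3,3] (was [-2,2]); enqueue [0]
  #12 pop 4: in=[-3,3] → [-3,3] (no change)
  #13 pop 0: in=[-3,3] → [-3,3] (no change)

Fixpoint:
  val[0] = [-3,3]
  val[1] = [-3,2]
  val[2] = [-2,3]
  val[3] = [-3,3]
  val[4] = [-3,3]

13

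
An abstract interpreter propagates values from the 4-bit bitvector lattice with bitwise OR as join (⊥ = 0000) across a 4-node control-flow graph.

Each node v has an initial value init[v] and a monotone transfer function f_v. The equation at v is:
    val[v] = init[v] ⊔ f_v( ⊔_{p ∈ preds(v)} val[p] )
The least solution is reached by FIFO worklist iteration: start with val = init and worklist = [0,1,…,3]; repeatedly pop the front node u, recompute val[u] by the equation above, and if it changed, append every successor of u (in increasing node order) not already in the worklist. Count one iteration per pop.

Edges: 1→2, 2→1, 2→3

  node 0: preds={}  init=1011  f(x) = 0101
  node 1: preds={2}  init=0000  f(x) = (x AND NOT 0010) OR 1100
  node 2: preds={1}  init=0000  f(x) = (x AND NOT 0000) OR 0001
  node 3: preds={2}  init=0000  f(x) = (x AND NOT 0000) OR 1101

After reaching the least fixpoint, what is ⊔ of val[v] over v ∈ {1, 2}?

1101

Iteration log — 6 steps:
  step 1. node 0  ⊔preds=0000  new=1111  old=1011  +wl: 
  step 2. node 1  ⊔preds=0000  new=1100  old=0000  +wl: 
  step 3. node 2  ⊔preds=1100  new=1101  old=0000  +wl: 1
  step 4. node 3  ⊔preds=1101  new=1101  old=0000  +wl: 
  step 5. node 1  ⊔preds=1101  new=1101  old=1100  +wl: 2
  step 6. node 2  ⊔preds=1101  new=1101  stable

Least fixpoint reached:
  node 0: 1111
  node 1: 1101
  node 2: 1101
  node 3: 1101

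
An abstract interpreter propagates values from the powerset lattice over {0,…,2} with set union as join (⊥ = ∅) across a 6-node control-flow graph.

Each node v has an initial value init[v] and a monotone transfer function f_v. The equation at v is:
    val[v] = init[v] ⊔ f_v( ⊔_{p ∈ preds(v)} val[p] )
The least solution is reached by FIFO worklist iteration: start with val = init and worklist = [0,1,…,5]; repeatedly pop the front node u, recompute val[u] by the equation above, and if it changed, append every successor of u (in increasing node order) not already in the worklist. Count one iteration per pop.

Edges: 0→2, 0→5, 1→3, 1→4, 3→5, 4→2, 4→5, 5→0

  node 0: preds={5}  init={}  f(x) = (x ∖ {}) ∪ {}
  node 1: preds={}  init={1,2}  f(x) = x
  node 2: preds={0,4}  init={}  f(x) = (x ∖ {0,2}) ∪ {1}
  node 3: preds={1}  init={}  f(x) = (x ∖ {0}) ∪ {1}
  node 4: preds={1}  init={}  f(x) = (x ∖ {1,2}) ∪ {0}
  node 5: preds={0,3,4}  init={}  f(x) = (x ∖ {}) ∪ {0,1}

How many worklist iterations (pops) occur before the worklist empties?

10

Worklist (10 pops):
  #1 pop 0: in={} → {} (no change)
  #2 pop 1: in={} → {1,2} (no change)
  #3 pop 2: in={} → {1} (was {}); enqueue []
  #4 pop 3: in={1,2} → {1,2} (was {}); enqueue []
  #5 pop 4: in={1,2} → {0} (was {}); enqueue [2]
  #6 pop 5: in={0,1,2} → {0,1,2} (was {}); enqueue [0]
  #7 pop 2: in={0} → {1} (no change)
  #8 pop 0: in={0,1,2} → {0,1,2} (was {}); enqueue [2,5]
  #9 pop 2: in={0,1,2} → {1} (no change)
  #10 pop 5: in={0,1,2} → {0,1,2} (no change)

Fixpoint:
  val[0] = {0,1,2}
  val[1] = {1,2}
  val[2] = {1}
  val[3] = {1,2}
  val[4] = {0}
  val[5] = {0,1,2}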